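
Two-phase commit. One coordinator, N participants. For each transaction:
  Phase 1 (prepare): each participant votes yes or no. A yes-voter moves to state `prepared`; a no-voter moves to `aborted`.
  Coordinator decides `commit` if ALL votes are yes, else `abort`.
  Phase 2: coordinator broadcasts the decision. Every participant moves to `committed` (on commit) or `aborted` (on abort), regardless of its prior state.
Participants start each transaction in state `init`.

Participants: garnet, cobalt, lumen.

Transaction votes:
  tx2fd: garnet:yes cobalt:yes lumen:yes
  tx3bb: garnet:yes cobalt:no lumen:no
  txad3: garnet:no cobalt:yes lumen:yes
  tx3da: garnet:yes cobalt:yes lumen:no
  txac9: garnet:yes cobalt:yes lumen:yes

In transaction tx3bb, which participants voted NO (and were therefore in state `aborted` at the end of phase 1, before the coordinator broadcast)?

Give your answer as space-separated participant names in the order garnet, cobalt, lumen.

Answer: cobalt lumen

Derivation:
Txn tx3bb phase 1: garnet yes -> prepared; cobalt no -> aborted; lumen no -> aborted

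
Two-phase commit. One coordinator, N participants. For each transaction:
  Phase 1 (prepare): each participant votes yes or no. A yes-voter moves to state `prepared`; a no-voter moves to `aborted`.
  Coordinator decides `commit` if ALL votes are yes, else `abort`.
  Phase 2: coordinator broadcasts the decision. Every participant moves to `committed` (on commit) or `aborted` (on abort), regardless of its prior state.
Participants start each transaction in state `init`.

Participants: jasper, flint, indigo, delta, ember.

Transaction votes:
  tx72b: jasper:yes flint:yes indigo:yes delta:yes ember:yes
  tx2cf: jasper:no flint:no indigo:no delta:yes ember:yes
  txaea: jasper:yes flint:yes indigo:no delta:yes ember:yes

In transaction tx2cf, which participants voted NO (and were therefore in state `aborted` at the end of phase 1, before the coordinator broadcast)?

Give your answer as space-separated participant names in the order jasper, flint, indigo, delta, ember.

Txn tx2cf phase 1: jasper no -> aborted; flint no -> aborted; indigo no -> aborted; delta yes -> prepared; ember yes -> prepared

Answer: jasper flint indigo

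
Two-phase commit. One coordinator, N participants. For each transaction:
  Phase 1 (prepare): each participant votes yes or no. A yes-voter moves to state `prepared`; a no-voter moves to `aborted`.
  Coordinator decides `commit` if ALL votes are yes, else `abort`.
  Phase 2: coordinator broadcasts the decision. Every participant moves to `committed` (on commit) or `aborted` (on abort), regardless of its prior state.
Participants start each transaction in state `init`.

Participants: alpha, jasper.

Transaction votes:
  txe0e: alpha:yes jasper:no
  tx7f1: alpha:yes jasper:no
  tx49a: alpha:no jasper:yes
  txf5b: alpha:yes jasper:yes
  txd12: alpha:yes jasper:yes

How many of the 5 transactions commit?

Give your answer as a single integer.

Answer: 2

Derivation:
txe0e: no from jasper -> abort (commits=0)
tx7f1: no from jasper -> abort (commits=0)
tx49a: no from alpha -> abort (commits=0)
txf5b: all yes -> commit (commits=1)
txd12: all yes -> commit (commits=2)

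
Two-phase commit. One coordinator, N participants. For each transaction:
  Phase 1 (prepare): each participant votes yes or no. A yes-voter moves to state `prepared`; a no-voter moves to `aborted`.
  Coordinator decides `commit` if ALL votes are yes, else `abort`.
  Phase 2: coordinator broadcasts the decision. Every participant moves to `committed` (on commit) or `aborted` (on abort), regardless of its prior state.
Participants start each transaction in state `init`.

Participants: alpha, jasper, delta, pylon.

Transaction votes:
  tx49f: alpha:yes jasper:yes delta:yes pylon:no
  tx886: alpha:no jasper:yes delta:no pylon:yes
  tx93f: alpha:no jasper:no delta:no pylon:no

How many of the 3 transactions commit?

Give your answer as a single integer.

Answer: 0

Derivation:
tx49f: no from pylon -> abort (commits=0)
tx886: no from alpha, delta -> abort (commits=0)
tx93f: no from alpha, jasper, delta, pylon -> abort (commits=0)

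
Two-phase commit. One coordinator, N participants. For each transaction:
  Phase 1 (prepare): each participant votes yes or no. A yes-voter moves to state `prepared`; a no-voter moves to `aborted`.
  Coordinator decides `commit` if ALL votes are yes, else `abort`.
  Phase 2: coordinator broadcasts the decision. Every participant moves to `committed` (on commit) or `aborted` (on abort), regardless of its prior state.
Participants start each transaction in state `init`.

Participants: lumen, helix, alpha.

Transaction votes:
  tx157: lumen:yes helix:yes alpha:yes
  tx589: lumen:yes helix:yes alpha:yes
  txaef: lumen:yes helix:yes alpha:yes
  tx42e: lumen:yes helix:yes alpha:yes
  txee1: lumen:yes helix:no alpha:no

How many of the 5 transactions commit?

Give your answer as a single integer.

Answer: 4

Derivation:
tx157: all yes -> commit (commits=1)
tx589: all yes -> commit (commits=2)
txaef: all yes -> commit (commits=3)
tx42e: all yes -> commit (commits=4)
txee1: no from helix, alpha -> abort (commits=4)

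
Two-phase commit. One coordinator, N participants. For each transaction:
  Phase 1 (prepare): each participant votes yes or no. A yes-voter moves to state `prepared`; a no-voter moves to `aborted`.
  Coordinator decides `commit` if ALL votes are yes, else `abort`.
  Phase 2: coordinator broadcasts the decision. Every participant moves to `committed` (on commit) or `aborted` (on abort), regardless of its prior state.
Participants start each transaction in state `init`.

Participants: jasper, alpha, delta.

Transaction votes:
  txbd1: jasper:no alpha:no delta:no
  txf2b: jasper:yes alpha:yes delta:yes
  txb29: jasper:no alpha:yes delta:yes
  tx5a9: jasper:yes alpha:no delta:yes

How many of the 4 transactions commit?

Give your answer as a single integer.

Answer: 1

Derivation:
txbd1: no from jasper, alpha, delta -> abort (commits=0)
txf2b: all yes -> commit (commits=1)
txb29: no from jasper -> abort (commits=1)
tx5a9: no from alpha -> abort (commits=1)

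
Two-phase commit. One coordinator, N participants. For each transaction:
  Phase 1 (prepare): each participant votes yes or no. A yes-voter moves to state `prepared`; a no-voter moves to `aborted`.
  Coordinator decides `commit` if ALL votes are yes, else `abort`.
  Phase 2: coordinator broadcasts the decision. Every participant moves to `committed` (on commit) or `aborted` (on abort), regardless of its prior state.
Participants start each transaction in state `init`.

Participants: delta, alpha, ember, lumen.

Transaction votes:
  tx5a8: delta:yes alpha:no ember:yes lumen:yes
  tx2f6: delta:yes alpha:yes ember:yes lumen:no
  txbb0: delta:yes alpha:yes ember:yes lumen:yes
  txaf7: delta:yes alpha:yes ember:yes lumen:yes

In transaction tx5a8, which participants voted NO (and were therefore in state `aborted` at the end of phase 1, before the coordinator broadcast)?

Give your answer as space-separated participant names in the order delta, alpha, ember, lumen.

Answer: alpha

Derivation:
Txn tx5a8 phase 1: delta yes -> prepared; alpha no -> aborted; ember yes -> prepared; lumen yes -> prepared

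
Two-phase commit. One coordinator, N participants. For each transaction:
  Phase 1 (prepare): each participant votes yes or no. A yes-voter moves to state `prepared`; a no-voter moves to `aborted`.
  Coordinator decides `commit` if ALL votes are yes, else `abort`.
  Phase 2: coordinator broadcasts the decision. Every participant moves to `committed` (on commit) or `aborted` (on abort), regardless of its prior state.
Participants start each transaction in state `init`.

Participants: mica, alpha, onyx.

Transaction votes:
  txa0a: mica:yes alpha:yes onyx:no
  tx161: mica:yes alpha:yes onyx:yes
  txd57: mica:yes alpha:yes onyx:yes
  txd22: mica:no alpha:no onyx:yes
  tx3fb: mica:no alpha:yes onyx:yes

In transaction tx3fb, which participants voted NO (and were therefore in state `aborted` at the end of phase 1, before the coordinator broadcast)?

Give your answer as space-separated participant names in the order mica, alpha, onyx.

Answer: mica

Derivation:
Txn tx3fb phase 1: mica no -> aborted; alpha yes -> prepared; onyx yes -> prepared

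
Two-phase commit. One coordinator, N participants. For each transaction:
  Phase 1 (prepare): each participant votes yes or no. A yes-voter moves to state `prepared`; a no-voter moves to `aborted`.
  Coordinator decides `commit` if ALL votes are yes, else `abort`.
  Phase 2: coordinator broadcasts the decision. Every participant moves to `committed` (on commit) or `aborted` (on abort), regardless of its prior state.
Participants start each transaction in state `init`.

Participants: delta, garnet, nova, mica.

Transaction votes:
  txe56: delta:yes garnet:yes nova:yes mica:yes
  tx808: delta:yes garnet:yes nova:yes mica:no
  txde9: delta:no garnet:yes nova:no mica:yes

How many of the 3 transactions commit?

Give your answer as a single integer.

txe56: all yes -> commit (commits=1)
tx808: no from mica -> abort (commits=1)
txde9: no from delta, nova -> abort (commits=1)

Answer: 1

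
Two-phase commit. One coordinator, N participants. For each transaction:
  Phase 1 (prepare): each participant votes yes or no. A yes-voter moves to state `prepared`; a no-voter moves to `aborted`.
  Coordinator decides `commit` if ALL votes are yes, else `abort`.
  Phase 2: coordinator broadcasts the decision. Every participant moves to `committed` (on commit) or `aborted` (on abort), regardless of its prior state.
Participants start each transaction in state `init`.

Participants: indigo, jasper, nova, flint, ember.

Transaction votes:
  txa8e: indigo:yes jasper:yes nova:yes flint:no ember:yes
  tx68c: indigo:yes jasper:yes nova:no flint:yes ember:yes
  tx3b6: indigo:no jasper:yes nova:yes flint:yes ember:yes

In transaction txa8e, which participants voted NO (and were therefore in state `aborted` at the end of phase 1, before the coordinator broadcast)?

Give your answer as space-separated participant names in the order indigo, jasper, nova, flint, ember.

Txn txa8e phase 1: indigo yes -> prepared; jasper yes -> prepared; nova yes -> prepared; flint no -> aborted; ember yes -> prepared

Answer: flint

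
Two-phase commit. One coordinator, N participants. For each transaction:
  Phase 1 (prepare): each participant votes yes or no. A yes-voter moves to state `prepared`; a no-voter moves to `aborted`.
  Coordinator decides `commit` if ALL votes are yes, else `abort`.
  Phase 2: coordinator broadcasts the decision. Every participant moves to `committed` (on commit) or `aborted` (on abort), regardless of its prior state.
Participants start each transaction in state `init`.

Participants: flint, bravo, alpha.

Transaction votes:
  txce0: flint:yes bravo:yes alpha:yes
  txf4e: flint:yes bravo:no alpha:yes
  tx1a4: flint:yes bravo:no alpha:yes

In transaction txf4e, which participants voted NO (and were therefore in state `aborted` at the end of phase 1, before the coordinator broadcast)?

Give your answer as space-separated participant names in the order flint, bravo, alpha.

Answer: bravo

Derivation:
Txn txf4e phase 1: flint yes -> prepared; bravo no -> aborted; alpha yes -> prepared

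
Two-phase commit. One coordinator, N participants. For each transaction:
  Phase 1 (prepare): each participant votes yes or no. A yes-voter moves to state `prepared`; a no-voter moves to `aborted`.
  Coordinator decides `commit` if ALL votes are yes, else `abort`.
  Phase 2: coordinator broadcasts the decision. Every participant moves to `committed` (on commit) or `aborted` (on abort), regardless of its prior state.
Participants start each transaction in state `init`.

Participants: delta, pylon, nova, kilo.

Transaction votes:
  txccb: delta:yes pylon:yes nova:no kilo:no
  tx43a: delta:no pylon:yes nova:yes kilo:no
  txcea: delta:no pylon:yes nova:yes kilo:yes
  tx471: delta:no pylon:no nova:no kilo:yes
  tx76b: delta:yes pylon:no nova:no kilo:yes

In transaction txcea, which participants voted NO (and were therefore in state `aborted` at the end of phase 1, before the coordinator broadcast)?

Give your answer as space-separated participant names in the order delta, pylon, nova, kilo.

Answer: delta

Derivation:
Txn txcea phase 1: delta no -> aborted; pylon yes -> prepared; nova yes -> prepared; kilo yes -> prepared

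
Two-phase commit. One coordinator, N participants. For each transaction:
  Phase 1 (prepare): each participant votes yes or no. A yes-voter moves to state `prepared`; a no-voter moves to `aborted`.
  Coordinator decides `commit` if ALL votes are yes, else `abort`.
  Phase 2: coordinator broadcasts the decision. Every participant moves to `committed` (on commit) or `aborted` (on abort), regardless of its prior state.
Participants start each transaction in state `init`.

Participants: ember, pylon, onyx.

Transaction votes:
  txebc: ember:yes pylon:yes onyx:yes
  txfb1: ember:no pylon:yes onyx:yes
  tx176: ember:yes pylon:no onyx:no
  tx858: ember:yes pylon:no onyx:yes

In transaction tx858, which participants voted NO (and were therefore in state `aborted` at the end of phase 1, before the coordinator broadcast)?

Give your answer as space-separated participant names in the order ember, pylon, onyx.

Answer: pylon

Derivation:
Txn tx858 phase 1: ember yes -> prepared; pylon no -> aborted; onyx yes -> prepared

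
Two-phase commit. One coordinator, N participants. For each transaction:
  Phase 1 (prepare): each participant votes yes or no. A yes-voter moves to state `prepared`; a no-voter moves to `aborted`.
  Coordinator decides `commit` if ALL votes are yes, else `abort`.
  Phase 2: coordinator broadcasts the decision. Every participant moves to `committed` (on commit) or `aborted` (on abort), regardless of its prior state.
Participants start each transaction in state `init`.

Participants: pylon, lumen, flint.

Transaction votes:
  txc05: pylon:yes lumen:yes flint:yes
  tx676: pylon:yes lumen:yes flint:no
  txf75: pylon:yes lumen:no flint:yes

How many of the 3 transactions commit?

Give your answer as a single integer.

Answer: 1

Derivation:
txc05: all yes -> commit (commits=1)
tx676: no from flint -> abort (commits=1)
txf75: no from lumen -> abort (commits=1)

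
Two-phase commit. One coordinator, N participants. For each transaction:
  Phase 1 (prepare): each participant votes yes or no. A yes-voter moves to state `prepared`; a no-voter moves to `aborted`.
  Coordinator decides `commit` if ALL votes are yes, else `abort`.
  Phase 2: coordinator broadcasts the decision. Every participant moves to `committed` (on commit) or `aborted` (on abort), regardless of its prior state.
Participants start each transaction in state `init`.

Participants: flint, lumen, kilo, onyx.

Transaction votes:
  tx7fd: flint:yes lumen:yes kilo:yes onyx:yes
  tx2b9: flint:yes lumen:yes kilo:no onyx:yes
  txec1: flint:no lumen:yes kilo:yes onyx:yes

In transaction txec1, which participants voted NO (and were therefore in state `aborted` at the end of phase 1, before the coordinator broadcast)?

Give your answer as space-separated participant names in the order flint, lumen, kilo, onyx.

Answer: flint

Derivation:
Txn txec1 phase 1: flint no -> aborted; lumen yes -> prepared; kilo yes -> prepared; onyx yes -> prepared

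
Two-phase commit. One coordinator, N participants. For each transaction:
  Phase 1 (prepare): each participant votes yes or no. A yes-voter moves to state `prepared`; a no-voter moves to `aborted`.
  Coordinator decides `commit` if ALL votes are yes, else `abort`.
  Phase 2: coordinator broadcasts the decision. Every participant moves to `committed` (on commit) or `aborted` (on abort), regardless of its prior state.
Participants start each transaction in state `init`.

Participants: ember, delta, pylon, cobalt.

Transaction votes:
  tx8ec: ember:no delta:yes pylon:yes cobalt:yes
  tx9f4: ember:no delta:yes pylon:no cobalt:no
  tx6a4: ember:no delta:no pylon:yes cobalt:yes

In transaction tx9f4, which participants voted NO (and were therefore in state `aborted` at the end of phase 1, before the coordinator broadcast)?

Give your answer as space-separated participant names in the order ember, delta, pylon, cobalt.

Txn tx9f4 phase 1: ember no -> aborted; delta yes -> prepared; pylon no -> aborted; cobalt no -> aborted

Answer: ember pylon cobalt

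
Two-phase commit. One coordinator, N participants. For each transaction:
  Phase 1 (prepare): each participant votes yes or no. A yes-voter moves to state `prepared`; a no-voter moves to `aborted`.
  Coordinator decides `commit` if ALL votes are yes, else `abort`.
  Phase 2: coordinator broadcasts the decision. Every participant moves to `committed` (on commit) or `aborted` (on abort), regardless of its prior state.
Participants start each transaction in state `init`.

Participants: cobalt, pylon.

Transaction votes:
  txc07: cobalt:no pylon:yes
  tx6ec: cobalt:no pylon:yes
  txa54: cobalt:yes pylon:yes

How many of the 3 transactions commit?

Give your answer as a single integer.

Answer: 1

Derivation:
txc07: no from cobalt -> abort (commits=0)
tx6ec: no from cobalt -> abort (commits=0)
txa54: all yes -> commit (commits=1)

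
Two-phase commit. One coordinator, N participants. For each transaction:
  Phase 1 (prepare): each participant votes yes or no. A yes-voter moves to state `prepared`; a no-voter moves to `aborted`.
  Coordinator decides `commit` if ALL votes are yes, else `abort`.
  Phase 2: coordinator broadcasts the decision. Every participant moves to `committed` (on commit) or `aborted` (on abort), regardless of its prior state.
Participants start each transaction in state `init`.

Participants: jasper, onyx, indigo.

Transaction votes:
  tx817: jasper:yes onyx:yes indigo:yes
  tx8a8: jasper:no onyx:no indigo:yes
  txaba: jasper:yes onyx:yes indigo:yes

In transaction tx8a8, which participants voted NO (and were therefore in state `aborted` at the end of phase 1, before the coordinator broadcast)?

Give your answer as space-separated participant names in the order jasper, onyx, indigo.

Txn tx8a8 phase 1: jasper no -> aborted; onyx no -> aborted; indigo yes -> prepared

Answer: jasper onyx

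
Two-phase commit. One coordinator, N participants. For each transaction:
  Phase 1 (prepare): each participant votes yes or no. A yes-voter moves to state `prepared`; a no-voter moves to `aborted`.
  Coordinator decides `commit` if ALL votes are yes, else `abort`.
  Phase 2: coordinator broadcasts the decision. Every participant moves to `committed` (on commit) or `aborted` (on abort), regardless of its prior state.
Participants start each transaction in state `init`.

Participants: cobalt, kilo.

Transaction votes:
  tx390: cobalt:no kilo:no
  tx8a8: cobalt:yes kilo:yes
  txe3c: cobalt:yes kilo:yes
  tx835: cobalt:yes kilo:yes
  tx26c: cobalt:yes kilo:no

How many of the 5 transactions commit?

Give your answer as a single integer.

tx390: no from cobalt, kilo -> abort (commits=0)
tx8a8: all yes -> commit (commits=1)
txe3c: all yes -> commit (commits=2)
tx835: all yes -> commit (commits=3)
tx26c: no from kilo -> abort (commits=3)

Answer: 3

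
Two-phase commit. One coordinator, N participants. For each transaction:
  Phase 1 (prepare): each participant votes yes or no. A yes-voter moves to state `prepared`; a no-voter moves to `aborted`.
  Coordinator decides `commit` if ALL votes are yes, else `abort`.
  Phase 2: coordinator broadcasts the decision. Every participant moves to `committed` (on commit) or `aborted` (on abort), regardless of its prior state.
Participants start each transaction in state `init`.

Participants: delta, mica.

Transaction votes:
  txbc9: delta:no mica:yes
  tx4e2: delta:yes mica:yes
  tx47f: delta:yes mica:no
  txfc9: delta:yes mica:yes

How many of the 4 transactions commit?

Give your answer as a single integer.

Answer: 2

Derivation:
txbc9: no from delta -> abort (commits=0)
tx4e2: all yes -> commit (commits=1)
tx47f: no from mica -> abort (commits=1)
txfc9: all yes -> commit (commits=2)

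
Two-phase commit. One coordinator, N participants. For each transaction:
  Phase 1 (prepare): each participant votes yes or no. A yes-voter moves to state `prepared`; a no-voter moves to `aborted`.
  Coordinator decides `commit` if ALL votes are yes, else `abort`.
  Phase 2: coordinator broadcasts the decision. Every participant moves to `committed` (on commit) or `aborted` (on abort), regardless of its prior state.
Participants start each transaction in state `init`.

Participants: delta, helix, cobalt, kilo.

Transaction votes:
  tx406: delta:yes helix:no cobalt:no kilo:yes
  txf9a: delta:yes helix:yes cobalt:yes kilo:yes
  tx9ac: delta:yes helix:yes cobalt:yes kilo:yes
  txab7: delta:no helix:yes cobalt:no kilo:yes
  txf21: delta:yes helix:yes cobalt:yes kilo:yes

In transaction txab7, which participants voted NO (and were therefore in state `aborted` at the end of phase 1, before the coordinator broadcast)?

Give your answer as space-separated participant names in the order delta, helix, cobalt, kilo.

Answer: delta cobalt

Derivation:
Txn txab7 phase 1: delta no -> aborted; helix yes -> prepared; cobalt no -> aborted; kilo yes -> prepared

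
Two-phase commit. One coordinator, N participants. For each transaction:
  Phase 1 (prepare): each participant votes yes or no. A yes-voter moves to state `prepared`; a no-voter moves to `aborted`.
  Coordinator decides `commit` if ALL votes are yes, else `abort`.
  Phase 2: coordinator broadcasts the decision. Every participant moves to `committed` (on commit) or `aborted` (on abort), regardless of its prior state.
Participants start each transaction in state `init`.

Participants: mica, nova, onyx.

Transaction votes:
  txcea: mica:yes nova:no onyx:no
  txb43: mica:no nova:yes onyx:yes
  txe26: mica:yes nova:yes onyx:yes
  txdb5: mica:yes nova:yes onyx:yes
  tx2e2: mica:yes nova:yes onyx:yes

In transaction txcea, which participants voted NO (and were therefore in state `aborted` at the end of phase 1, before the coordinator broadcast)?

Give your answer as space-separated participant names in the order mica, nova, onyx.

Txn txcea phase 1: mica yes -> prepared; nova no -> aborted; onyx no -> aborted

Answer: nova onyx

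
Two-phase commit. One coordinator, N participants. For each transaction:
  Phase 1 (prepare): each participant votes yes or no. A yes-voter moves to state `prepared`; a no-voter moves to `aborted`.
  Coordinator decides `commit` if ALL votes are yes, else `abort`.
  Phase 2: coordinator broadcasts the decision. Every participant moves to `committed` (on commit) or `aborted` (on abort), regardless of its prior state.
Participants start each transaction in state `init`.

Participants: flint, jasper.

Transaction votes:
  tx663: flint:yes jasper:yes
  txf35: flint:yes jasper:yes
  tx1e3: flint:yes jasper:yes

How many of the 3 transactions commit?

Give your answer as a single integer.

tx663: all yes -> commit (commits=1)
txf35: all yes -> commit (commits=2)
tx1e3: all yes -> commit (commits=3)

Answer: 3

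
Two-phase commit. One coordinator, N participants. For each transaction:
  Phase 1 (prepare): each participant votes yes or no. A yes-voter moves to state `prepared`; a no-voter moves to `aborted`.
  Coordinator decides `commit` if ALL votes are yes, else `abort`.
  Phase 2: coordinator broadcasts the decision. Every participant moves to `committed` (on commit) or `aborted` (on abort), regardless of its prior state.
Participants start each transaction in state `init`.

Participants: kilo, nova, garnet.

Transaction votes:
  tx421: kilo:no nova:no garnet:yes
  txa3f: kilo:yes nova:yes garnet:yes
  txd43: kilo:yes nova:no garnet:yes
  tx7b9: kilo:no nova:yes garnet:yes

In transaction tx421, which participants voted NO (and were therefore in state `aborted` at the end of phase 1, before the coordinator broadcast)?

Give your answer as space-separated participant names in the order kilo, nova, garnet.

Answer: kilo nova

Derivation:
Txn tx421 phase 1: kilo no -> aborted; nova no -> aborted; garnet yes -> prepared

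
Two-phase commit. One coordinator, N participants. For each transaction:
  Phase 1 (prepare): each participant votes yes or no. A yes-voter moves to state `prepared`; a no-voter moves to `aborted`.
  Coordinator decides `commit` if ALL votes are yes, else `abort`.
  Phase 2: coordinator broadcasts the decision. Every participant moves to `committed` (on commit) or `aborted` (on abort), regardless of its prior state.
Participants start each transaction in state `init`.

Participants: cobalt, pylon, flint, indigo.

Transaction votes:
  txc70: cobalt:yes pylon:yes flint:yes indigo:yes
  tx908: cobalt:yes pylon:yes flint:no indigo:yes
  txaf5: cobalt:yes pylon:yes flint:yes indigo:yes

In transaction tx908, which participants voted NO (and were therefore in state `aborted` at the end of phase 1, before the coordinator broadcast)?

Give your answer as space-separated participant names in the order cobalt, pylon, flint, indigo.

Txn tx908 phase 1: cobalt yes -> prepared; pylon yes -> prepared; flint no -> aborted; indigo yes -> prepared

Answer: flint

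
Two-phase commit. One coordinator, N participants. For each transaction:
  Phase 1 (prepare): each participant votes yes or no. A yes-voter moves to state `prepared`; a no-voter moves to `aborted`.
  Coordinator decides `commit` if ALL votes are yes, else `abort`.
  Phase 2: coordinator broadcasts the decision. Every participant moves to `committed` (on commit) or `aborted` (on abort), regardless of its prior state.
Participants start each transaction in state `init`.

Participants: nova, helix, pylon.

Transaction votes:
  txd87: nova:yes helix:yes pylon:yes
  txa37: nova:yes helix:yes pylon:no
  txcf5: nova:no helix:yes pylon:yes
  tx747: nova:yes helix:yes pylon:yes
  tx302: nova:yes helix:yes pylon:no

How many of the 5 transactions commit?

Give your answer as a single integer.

txd87: all yes -> commit (commits=1)
txa37: no from pylon -> abort (commits=1)
txcf5: no from nova -> abort (commits=1)
tx747: all yes -> commit (commits=2)
tx302: no from pylon -> abort (commits=2)

Answer: 2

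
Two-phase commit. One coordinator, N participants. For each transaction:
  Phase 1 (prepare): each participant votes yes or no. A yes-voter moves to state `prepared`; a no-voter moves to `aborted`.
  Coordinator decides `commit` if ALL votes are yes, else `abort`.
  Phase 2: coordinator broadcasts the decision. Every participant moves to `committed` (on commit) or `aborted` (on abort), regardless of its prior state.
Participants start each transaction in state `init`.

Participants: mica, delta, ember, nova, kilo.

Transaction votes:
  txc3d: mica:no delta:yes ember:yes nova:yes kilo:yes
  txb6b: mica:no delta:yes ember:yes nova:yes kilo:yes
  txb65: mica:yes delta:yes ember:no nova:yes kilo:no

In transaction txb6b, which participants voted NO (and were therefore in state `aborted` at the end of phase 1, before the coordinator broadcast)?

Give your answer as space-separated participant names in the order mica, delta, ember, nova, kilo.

Answer: mica

Derivation:
Txn txb6b phase 1: mica no -> aborted; delta yes -> prepared; ember yes -> prepared; nova yes -> prepared; kilo yes -> prepared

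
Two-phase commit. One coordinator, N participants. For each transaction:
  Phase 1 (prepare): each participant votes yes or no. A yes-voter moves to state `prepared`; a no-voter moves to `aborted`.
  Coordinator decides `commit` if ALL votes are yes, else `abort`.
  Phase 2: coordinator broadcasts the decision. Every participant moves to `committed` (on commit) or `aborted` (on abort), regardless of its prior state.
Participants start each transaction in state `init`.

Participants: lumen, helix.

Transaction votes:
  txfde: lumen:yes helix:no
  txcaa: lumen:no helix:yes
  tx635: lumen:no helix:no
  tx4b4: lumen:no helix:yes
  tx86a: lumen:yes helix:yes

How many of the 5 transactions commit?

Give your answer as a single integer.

Answer: 1

Derivation:
txfde: no from helix -> abort (commits=0)
txcaa: no from lumen -> abort (commits=0)
tx635: no from lumen, helix -> abort (commits=0)
tx4b4: no from lumen -> abort (commits=0)
tx86a: all yes -> commit (commits=1)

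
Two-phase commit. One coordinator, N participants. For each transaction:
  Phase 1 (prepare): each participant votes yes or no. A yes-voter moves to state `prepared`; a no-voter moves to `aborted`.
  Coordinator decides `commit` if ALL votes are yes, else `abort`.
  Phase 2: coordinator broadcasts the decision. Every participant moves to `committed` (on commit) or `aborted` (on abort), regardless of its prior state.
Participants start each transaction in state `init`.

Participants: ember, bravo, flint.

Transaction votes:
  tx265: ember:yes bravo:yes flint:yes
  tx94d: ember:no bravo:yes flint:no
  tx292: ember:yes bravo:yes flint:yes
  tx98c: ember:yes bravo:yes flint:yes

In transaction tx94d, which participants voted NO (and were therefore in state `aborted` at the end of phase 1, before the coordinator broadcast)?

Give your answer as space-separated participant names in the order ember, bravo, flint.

Txn tx94d phase 1: ember no -> aborted; bravo yes -> prepared; flint no -> aborted

Answer: ember flint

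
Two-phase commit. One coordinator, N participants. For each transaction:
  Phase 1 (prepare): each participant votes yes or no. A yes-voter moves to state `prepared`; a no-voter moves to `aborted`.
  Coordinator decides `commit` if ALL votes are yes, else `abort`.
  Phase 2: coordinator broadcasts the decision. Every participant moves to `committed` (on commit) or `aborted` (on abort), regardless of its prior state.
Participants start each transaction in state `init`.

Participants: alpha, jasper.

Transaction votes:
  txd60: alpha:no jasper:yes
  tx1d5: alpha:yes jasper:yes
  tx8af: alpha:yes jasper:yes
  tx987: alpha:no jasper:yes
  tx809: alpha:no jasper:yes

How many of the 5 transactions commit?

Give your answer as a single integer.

txd60: no from alpha -> abort (commits=0)
tx1d5: all yes -> commit (commits=1)
tx8af: all yes -> commit (commits=2)
tx987: no from alpha -> abort (commits=2)
tx809: no from alpha -> abort (commits=2)

Answer: 2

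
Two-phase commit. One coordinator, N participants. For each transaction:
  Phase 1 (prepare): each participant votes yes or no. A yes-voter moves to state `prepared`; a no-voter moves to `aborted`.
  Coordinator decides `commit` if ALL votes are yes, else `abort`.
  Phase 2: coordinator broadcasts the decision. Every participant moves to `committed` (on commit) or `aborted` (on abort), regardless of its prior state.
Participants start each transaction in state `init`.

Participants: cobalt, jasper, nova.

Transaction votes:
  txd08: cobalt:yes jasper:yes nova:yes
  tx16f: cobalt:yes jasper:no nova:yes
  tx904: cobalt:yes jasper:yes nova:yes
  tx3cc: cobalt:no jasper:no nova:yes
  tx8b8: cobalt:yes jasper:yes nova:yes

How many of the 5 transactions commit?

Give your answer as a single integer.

txd08: all yes -> commit (commits=1)
tx16f: no from jasper -> abort (commits=1)
tx904: all yes -> commit (commits=2)
tx3cc: no from cobalt, jasper -> abort (commits=2)
tx8b8: all yes -> commit (commits=3)

Answer: 3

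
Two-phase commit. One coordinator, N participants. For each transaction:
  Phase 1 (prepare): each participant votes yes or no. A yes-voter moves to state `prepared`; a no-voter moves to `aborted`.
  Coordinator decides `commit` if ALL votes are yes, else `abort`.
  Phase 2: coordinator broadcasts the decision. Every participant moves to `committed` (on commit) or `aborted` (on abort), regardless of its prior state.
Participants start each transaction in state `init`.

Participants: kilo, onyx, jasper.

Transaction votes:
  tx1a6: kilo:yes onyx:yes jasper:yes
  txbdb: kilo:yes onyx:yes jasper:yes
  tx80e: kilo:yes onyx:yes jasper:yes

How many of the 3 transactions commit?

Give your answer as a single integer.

Answer: 3

Derivation:
tx1a6: all yes -> commit (commits=1)
txbdb: all yes -> commit (commits=2)
tx80e: all yes -> commit (commits=3)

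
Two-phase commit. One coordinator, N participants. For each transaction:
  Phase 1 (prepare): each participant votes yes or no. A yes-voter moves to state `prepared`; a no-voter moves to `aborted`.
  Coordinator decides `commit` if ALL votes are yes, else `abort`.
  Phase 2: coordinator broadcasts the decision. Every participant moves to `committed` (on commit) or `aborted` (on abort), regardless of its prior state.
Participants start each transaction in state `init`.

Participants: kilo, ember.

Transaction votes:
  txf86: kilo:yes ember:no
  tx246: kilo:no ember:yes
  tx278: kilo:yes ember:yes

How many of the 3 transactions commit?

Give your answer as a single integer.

txf86: no from ember -> abort (commits=0)
tx246: no from kilo -> abort (commits=0)
tx278: all yes -> commit (commits=1)

Answer: 1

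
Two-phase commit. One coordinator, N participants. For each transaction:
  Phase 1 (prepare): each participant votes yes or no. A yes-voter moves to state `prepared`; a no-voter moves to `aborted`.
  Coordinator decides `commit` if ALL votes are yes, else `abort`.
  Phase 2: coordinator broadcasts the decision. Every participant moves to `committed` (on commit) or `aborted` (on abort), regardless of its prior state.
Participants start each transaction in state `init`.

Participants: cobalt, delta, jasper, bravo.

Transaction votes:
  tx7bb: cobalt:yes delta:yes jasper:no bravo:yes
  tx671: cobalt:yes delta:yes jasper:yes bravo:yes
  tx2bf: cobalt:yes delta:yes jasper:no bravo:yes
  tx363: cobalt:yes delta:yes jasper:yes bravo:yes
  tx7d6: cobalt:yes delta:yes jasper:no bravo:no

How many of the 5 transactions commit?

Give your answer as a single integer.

tx7bb: no from jasper -> abort (commits=0)
tx671: all yes -> commit (commits=1)
tx2bf: no from jasper -> abort (commits=1)
tx363: all yes -> commit (commits=2)
tx7d6: no from jasper, bravo -> abort (commits=2)

Answer: 2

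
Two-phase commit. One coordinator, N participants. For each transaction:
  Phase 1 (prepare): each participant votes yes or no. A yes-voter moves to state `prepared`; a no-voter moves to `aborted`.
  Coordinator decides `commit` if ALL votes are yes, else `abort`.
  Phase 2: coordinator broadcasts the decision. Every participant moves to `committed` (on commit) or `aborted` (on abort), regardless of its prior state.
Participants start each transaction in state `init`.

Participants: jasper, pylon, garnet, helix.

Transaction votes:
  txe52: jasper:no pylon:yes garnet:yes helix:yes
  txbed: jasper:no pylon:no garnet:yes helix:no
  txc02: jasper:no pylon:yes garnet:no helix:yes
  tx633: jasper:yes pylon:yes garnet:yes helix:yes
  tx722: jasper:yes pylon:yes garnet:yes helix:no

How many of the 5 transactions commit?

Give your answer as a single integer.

Answer: 1

Derivation:
txe52: no from jasper -> abort (commits=0)
txbed: no from jasper, pylon, helix -> abort (commits=0)
txc02: no from jasper, garnet -> abort (commits=0)
tx633: all yes -> commit (commits=1)
tx722: no from helix -> abort (commits=1)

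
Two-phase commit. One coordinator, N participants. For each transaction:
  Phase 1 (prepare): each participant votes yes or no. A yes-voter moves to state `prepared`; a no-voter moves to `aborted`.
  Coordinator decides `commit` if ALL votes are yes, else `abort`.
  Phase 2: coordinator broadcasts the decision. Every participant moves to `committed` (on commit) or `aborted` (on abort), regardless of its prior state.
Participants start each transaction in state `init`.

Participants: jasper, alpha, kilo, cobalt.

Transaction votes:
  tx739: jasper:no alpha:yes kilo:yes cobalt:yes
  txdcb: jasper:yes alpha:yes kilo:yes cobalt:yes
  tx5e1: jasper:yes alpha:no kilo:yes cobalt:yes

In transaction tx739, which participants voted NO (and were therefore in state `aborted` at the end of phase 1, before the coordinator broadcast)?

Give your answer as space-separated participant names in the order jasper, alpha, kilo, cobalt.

Answer: jasper

Derivation:
Txn tx739 phase 1: jasper no -> aborted; alpha yes -> prepared; kilo yes -> prepared; cobalt yes -> prepared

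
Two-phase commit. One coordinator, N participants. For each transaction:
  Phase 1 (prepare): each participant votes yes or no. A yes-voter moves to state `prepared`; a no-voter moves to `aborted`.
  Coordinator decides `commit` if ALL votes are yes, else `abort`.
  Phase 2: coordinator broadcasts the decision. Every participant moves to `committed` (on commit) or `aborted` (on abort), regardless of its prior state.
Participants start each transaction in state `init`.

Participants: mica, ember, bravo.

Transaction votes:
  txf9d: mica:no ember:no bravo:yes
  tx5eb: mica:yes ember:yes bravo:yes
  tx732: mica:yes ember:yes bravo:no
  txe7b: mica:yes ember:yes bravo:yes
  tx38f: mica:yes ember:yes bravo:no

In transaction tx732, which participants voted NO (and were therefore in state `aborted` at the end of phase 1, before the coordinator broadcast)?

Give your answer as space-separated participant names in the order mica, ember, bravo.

Answer: bravo

Derivation:
Txn tx732 phase 1: mica yes -> prepared; ember yes -> prepared; bravo no -> aborted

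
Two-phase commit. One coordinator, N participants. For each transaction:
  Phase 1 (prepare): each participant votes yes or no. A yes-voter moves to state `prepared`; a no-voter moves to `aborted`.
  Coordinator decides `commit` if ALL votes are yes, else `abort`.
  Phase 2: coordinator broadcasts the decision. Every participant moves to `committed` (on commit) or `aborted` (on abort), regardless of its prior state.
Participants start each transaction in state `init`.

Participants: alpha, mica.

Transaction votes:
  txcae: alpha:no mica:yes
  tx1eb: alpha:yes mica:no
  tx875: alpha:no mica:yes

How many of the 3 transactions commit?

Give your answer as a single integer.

txcae: no from alpha -> abort (commits=0)
tx1eb: no from mica -> abort (commits=0)
tx875: no from alpha -> abort (commits=0)

Answer: 0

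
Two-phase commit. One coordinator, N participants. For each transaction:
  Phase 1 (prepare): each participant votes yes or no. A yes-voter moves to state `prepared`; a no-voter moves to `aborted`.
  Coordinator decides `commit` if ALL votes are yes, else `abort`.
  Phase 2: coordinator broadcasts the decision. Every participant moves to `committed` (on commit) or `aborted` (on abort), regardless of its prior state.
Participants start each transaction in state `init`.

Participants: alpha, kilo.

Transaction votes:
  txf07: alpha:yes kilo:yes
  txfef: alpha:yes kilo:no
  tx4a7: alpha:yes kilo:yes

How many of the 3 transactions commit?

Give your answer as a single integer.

Answer: 2

Derivation:
txf07: all yes -> commit (commits=1)
txfef: no from kilo -> abort (commits=1)
tx4a7: all yes -> commit (commits=2)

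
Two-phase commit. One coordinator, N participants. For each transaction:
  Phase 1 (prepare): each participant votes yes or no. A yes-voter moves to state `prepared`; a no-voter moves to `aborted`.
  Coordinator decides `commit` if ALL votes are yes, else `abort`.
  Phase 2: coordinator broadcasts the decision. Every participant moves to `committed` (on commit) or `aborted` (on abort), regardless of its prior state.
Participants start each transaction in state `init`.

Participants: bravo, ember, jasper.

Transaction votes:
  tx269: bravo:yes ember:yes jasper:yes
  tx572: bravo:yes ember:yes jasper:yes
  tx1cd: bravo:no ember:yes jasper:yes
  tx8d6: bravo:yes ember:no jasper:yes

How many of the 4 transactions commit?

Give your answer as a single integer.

tx269: all yes -> commit (commits=1)
tx572: all yes -> commit (commits=2)
tx1cd: no from bravo -> abort (commits=2)
tx8d6: no from ember -> abort (commits=2)

Answer: 2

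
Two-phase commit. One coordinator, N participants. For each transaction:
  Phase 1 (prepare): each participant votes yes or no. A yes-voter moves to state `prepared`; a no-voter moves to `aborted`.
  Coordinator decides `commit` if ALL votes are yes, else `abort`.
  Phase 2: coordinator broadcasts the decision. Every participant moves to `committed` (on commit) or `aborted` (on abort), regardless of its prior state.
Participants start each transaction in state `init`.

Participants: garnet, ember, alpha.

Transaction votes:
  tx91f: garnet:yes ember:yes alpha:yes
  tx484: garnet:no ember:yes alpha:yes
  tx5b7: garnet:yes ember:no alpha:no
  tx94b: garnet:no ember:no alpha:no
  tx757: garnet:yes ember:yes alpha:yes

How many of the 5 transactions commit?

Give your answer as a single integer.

tx91f: all yes -> commit (commits=1)
tx484: no from garnet -> abort (commits=1)
tx5b7: no from ember, alpha -> abort (commits=1)
tx94b: no from garnet, ember, alpha -> abort (commits=1)
tx757: all yes -> commit (commits=2)

Answer: 2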